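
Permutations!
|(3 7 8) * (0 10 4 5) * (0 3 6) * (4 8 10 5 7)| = 8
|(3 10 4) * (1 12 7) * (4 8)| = 12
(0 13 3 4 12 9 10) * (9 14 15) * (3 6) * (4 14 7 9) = (0 13 6 3 14 15 4 12 7 9 10) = [13, 1, 2, 14, 12, 5, 3, 9, 8, 10, 0, 11, 7, 6, 15, 4]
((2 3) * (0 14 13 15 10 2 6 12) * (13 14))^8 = (15)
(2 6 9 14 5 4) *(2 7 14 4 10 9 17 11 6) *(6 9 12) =(4 7 14 5 10 12 6 17 11 9) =[0, 1, 2, 3, 7, 10, 17, 14, 8, 4, 12, 9, 6, 13, 5, 15, 16, 11]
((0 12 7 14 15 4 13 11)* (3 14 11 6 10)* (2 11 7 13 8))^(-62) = ((0 12 13 6 10 3 14 15 4 8 2 11))^(-62) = (0 2 4 14 10 13)(3 6 12 11 8 15)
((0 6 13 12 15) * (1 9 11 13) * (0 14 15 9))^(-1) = (0 1 6)(9 12 13 11)(14 15)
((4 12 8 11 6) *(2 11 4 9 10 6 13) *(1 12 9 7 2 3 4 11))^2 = (1 8 13 4 10 7)(2 12 11 3 9 6) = ((1 12 8 11 13 3 4 9 10 6 7 2))^2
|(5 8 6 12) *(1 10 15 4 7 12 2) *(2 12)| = |(1 10 15 4 7 2)(5 8 6 12)| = 12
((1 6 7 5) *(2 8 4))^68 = ((1 6 7 5)(2 8 4))^68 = (2 4 8)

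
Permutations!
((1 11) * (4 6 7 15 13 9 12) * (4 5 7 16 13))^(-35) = ((1 11)(4 6 16 13 9 12 5 7 15))^(-35) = (1 11)(4 6 16 13 9 12 5 7 15)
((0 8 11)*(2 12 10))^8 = (0 11 8)(2 10 12)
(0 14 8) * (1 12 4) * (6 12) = (0 14 8)(1 6 12 4) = [14, 6, 2, 3, 1, 5, 12, 7, 0, 9, 10, 11, 4, 13, 8]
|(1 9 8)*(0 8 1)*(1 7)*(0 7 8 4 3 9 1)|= 6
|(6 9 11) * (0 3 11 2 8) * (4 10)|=|(0 3 11 6 9 2 8)(4 10)|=14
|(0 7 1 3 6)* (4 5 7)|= 7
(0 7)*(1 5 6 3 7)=(0 1 5 6 3 7)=[1, 5, 2, 7, 4, 6, 3, 0]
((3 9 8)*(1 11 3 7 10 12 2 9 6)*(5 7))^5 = ((1 11 3 6)(2 9 8 5 7 10 12))^5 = (1 11 3 6)(2 10 5 9 12 7 8)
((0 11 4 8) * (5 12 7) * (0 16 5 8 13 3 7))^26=(0 8 4 5 3)(7 11 16 13 12)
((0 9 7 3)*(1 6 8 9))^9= (0 6 9 3 1 8 7)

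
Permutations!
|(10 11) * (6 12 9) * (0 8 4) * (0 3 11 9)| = |(0 8 4 3 11 10 9 6 12)| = 9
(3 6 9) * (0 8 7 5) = [8, 1, 2, 6, 4, 0, 9, 5, 7, 3] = (0 8 7 5)(3 6 9)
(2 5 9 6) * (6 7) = (2 5 9 7 6) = [0, 1, 5, 3, 4, 9, 2, 6, 8, 7]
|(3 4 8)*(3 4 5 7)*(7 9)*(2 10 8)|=|(2 10 8 4)(3 5 9 7)|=4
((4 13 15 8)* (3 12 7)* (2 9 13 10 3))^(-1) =(2 7 12 3 10 4 8 15 13 9)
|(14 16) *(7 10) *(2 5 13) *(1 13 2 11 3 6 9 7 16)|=|(1 13 11 3 6 9 7 10 16 14)(2 5)|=10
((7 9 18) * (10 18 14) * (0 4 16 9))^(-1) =(0 7 18 10 14 9 16 4)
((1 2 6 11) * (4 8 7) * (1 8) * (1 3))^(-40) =(11)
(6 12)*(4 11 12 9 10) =(4 11 12 6 9 10) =[0, 1, 2, 3, 11, 5, 9, 7, 8, 10, 4, 12, 6]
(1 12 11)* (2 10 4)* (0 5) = (0 5)(1 12 11)(2 10 4) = [5, 12, 10, 3, 2, 0, 6, 7, 8, 9, 4, 1, 11]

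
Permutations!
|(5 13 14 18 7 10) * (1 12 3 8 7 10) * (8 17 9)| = 35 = |(1 12 3 17 9 8 7)(5 13 14 18 10)|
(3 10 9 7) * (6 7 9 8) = (3 10 8 6 7) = [0, 1, 2, 10, 4, 5, 7, 3, 6, 9, 8]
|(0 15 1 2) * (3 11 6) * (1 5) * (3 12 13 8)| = 30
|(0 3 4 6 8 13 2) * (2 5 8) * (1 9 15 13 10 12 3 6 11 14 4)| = |(0 6 2)(1 9 15 13 5 8 10 12 3)(4 11 14)| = 9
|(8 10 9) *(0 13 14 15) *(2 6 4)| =12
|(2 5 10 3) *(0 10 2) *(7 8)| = |(0 10 3)(2 5)(7 8)| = 6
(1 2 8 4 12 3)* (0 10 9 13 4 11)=[10, 2, 8, 1, 12, 5, 6, 7, 11, 13, 9, 0, 3, 4]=(0 10 9 13 4 12 3 1 2 8 11)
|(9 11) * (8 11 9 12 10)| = 4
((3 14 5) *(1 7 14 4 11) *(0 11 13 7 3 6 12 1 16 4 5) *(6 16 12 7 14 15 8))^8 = ((0 11 12 1 3 5 16 4 13 14)(6 7 15 8))^8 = (0 13 16 3 12)(1 11 14 4 5)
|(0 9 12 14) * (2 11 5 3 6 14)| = |(0 9 12 2 11 5 3 6 14)| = 9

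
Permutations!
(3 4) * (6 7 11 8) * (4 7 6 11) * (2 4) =[0, 1, 4, 7, 3, 5, 6, 2, 11, 9, 10, 8] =(2 4 3 7)(8 11)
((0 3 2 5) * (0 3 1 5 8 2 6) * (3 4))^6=(8)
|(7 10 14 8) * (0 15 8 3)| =7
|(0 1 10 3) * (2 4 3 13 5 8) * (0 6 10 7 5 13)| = |(13)(0 1 7 5 8 2 4 3 6 10)| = 10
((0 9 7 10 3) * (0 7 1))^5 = (0 1 9)(3 10 7) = ((0 9 1)(3 7 10))^5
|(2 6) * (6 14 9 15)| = |(2 14 9 15 6)| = 5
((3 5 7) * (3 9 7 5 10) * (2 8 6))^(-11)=(2 8 6)(3 10)(7 9)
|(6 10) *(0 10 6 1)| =|(0 10 1)| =3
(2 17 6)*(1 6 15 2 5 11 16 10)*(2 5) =(1 6 2 17 15 5 11 16 10) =[0, 6, 17, 3, 4, 11, 2, 7, 8, 9, 1, 16, 12, 13, 14, 5, 10, 15]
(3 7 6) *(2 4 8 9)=[0, 1, 4, 7, 8, 5, 3, 6, 9, 2]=(2 4 8 9)(3 7 6)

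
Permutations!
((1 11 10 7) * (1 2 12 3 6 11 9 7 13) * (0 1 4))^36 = ((0 1 9 7 2 12 3 6 11 10 13 4))^36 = (13)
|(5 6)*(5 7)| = |(5 6 7)| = 3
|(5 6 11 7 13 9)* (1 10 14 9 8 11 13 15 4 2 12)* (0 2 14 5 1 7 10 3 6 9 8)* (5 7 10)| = |(0 2 12 10 7 15 4 14 8 11 5 9 1 3 6 13)| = 16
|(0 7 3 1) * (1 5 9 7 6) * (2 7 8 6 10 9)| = 12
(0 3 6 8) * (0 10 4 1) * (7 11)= [3, 0, 2, 6, 1, 5, 8, 11, 10, 9, 4, 7]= (0 3 6 8 10 4 1)(7 11)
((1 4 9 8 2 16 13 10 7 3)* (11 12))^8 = (1 7 13 2 9)(3 10 16 8 4)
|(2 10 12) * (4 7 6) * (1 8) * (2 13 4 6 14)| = 14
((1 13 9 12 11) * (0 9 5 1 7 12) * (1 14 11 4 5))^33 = ((0 9)(1 13)(4 5 14 11 7 12))^33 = (0 9)(1 13)(4 11)(5 7)(12 14)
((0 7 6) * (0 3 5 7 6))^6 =((0 6 3 5 7))^6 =(0 6 3 5 7)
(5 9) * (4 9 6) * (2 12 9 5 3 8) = (2 12 9 3 8)(4 5 6) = [0, 1, 12, 8, 5, 6, 4, 7, 2, 3, 10, 11, 9]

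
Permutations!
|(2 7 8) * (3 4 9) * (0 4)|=12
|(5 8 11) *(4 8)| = 4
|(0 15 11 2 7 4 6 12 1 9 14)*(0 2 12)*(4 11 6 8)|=|(0 15 6)(1 9 14 2 7 11 12)(4 8)|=42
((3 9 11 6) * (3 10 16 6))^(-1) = ((3 9 11)(6 10 16))^(-1) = (3 11 9)(6 16 10)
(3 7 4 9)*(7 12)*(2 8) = [0, 1, 8, 12, 9, 5, 6, 4, 2, 3, 10, 11, 7] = (2 8)(3 12 7 4 9)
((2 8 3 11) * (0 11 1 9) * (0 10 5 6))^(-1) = ((0 11 2 8 3 1 9 10 5 6))^(-1) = (0 6 5 10 9 1 3 8 2 11)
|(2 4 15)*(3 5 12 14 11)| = 15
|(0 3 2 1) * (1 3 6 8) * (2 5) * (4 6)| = |(0 4 6 8 1)(2 3 5)| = 15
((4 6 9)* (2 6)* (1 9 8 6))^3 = (1 2 4 9)(6 8) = ((1 9 4 2)(6 8))^3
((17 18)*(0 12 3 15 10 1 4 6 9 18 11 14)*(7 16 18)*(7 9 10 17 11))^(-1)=((0 12 3 15 17 7 16 18 11 14)(1 4 6 10))^(-1)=(0 14 11 18 16 7 17 15 3 12)(1 10 6 4)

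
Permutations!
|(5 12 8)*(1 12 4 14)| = 6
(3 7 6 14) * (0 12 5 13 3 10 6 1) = [12, 0, 2, 7, 4, 13, 14, 1, 8, 9, 6, 11, 5, 3, 10] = (0 12 5 13 3 7 1)(6 14 10)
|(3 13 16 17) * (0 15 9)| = |(0 15 9)(3 13 16 17)| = 12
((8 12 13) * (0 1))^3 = (13)(0 1) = ((0 1)(8 12 13))^3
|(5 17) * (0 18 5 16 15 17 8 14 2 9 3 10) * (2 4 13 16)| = 14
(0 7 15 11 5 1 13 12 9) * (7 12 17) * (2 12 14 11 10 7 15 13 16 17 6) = (0 14 11 5 1 16 17 15 10 7 13 6 2 12 9) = [14, 16, 12, 3, 4, 1, 2, 13, 8, 0, 7, 5, 9, 6, 11, 10, 17, 15]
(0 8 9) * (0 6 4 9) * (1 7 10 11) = (0 8)(1 7 10 11)(4 9 6) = [8, 7, 2, 3, 9, 5, 4, 10, 0, 6, 11, 1]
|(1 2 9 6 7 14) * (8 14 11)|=|(1 2 9 6 7 11 8 14)|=8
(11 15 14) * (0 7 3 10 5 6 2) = (0 7 3 10 5 6 2)(11 15 14) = [7, 1, 0, 10, 4, 6, 2, 3, 8, 9, 5, 15, 12, 13, 11, 14]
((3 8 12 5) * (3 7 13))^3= (3 5)(7 8)(12 13)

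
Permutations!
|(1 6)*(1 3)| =|(1 6 3)| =3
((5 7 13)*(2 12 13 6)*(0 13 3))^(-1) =(0 3 12 2 6 7 5 13)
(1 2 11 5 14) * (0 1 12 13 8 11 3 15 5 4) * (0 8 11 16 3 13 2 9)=(0 1 9)(2 13 11 4 8 16 3 15 5 14 12)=[1, 9, 13, 15, 8, 14, 6, 7, 16, 0, 10, 4, 2, 11, 12, 5, 3]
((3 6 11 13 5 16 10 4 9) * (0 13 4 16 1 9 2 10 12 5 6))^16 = ((0 13 6 11 4 2 10 16 12 5 1 9 3))^16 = (0 11 10 5 3 6 2 12 9 13 4 16 1)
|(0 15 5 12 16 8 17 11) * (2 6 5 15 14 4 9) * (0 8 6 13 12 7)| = 33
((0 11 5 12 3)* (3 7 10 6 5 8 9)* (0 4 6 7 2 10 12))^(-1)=(0 5 6 4 3 9 8 11)(2 12 7 10)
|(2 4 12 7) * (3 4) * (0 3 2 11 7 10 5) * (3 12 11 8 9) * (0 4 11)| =|(0 12 10 5 4)(3 11 7 8 9)| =5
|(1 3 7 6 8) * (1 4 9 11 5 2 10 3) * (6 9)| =|(2 10 3 7 9 11 5)(4 6 8)| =21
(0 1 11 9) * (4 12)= (0 1 11 9)(4 12)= [1, 11, 2, 3, 12, 5, 6, 7, 8, 0, 10, 9, 4]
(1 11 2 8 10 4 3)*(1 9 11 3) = [0, 3, 8, 9, 1, 5, 6, 7, 10, 11, 4, 2] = (1 3 9 11 2 8 10 4)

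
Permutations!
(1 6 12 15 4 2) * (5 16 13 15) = (1 6 12 5 16 13 15 4 2) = [0, 6, 1, 3, 2, 16, 12, 7, 8, 9, 10, 11, 5, 15, 14, 4, 13]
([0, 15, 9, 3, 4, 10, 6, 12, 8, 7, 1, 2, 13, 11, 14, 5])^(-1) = [0, 10, 11, 3, 4, 15, 6, 9, 8, 2, 5, 13, 7, 12, 14, 1]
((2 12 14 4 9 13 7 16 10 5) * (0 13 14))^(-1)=(0 12 2 5 10 16 7 13)(4 14 9)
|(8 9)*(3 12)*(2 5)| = 2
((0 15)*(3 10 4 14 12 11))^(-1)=((0 15)(3 10 4 14 12 11))^(-1)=(0 15)(3 11 12 14 4 10)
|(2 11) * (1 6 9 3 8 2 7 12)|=9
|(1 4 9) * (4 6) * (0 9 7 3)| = 7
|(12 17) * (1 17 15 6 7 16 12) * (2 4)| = |(1 17)(2 4)(6 7 16 12 15)| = 10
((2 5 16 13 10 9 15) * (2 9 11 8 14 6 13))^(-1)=(2 16 5)(6 14 8 11 10 13)(9 15)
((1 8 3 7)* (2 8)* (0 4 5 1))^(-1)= ((0 4 5 1 2 8 3 7))^(-1)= (0 7 3 8 2 1 5 4)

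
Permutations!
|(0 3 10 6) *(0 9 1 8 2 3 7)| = |(0 7)(1 8 2 3 10 6 9)| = 14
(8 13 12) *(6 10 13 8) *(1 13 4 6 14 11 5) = (1 13 12 14 11 5)(4 6 10) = [0, 13, 2, 3, 6, 1, 10, 7, 8, 9, 4, 5, 14, 12, 11]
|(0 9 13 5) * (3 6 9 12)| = |(0 12 3 6 9 13 5)| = 7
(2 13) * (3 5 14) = (2 13)(3 5 14) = [0, 1, 13, 5, 4, 14, 6, 7, 8, 9, 10, 11, 12, 2, 3]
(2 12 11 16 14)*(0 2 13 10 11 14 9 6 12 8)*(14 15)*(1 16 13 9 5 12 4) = [2, 16, 8, 3, 1, 12, 4, 7, 0, 6, 11, 13, 15, 10, 9, 14, 5] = (0 2 8)(1 16 5 12 15 14 9 6 4)(10 11 13)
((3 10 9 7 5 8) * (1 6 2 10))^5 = ((1 6 2 10 9 7 5 8 3))^5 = (1 7 6 5 2 8 10 3 9)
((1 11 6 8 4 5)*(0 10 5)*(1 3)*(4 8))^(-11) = (0 11 5 4 1 10 6 3)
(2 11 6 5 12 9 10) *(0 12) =[12, 1, 11, 3, 4, 0, 5, 7, 8, 10, 2, 6, 9] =(0 12 9 10 2 11 6 5)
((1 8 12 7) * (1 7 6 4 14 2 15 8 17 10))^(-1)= (1 10 17)(2 14 4 6 12 8 15)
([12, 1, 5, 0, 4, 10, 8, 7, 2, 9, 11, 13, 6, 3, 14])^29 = (14)(0 3 13 11 10 5 2 8 6 12)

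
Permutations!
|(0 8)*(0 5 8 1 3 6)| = 4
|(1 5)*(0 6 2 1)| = 5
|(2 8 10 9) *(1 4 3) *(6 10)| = 15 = |(1 4 3)(2 8 6 10 9)|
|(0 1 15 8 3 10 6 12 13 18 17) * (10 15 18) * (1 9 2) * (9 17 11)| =|(0 17)(1 18 11 9 2)(3 15 8)(6 12 13 10)| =60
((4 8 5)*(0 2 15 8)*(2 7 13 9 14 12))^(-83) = (0 12 4 14 5 9 8 13 15 7 2)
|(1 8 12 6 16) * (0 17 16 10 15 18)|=|(0 17 16 1 8 12 6 10 15 18)|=10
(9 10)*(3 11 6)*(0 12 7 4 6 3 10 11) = (0 12 7 4 6 10 9 11 3) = [12, 1, 2, 0, 6, 5, 10, 4, 8, 11, 9, 3, 7]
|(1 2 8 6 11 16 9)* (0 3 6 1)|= 6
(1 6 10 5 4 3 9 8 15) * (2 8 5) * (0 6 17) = [6, 17, 8, 9, 3, 4, 10, 7, 15, 5, 2, 11, 12, 13, 14, 1, 16, 0] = (0 6 10 2 8 15 1 17)(3 9 5 4)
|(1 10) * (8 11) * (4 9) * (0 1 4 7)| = 6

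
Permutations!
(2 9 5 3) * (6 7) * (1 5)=(1 5 3 2 9)(6 7)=[0, 5, 9, 2, 4, 3, 7, 6, 8, 1]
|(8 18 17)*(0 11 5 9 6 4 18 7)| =|(0 11 5 9 6 4 18 17 8 7)| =10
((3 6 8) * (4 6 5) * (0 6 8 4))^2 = (0 4 3)(5 6 8)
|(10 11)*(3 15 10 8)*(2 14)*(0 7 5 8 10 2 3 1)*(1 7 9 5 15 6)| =|(0 9 5 8 7 15 2 14 3 6 1)(10 11)| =22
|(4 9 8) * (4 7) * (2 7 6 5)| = 7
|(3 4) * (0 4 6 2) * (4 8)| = 6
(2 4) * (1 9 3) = (1 9 3)(2 4) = [0, 9, 4, 1, 2, 5, 6, 7, 8, 3]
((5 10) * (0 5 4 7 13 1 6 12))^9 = (13)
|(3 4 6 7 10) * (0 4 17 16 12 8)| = |(0 4 6 7 10 3 17 16 12 8)| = 10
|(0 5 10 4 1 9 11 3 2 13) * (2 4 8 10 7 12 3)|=22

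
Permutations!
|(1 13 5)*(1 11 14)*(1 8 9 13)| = 6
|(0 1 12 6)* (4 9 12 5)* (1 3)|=8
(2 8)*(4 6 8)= (2 4 6 8)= [0, 1, 4, 3, 6, 5, 8, 7, 2]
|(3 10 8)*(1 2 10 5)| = 6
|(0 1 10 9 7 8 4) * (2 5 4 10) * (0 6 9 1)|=|(1 2 5 4 6 9 7 8 10)|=9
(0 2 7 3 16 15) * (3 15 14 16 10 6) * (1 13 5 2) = (0 1 13 5 2 7 15)(3 10 6)(14 16) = [1, 13, 7, 10, 4, 2, 3, 15, 8, 9, 6, 11, 12, 5, 16, 0, 14]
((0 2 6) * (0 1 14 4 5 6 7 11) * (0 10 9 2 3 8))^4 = ((0 3 8)(1 14 4 5 6)(2 7 11 10 9))^4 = (0 3 8)(1 6 5 4 14)(2 9 10 11 7)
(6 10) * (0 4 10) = (0 4 10 6) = [4, 1, 2, 3, 10, 5, 0, 7, 8, 9, 6]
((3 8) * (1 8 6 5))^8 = (1 6 8 5 3)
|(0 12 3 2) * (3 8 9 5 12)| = 12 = |(0 3 2)(5 12 8 9)|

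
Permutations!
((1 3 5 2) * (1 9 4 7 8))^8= (9)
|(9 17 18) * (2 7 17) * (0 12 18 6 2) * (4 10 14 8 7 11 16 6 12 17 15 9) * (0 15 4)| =20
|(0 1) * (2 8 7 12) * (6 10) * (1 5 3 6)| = |(0 5 3 6 10 1)(2 8 7 12)| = 12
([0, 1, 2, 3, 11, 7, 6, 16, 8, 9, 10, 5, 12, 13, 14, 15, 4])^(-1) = (4 16 7 5 11)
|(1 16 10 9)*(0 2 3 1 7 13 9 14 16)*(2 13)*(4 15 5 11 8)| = 105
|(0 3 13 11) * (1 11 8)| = 6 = |(0 3 13 8 1 11)|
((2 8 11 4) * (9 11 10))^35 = ((2 8 10 9 11 4))^35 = (2 4 11 9 10 8)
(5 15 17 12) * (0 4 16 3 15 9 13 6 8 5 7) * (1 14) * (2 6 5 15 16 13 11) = (0 4 13 5 9 11 2 6 8 15 17 12 7)(1 14)(3 16) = [4, 14, 6, 16, 13, 9, 8, 0, 15, 11, 10, 2, 7, 5, 1, 17, 3, 12]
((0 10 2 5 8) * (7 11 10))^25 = (0 2 7 5 11 8 10)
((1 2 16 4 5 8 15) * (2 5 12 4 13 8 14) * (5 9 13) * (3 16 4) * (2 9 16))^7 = ((1 16 5 14 9 13 8 15)(2 4 12 3))^7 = (1 15 8 13 9 14 5 16)(2 3 12 4)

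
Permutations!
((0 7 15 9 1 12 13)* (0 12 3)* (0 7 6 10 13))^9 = (0 12 13 10 6)(1 9 15 7 3)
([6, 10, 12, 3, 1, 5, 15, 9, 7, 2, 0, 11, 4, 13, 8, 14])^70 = [1, 12, 7, 3, 2, 5, 10, 14, 15, 8, 4, 11, 9, 13, 6, 0]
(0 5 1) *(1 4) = (0 5 4 1) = [5, 0, 2, 3, 1, 4]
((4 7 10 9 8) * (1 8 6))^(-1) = ((1 8 4 7 10 9 6))^(-1) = (1 6 9 10 7 4 8)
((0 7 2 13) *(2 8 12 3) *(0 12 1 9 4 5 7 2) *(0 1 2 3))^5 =((0 3 1 9 4 5 7 8 2 13 12))^5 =(0 5 12 4 13 9 2 1 8 3 7)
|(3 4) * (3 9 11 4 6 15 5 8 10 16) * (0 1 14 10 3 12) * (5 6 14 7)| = |(0 1 7 5 8 3 14 10 16 12)(4 9 11)(6 15)| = 30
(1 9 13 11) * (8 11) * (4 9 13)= (1 13 8 11)(4 9)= [0, 13, 2, 3, 9, 5, 6, 7, 11, 4, 10, 1, 12, 8]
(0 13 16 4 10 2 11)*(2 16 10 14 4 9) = (0 13 10 16 9 2 11)(4 14) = [13, 1, 11, 3, 14, 5, 6, 7, 8, 2, 16, 0, 12, 10, 4, 15, 9]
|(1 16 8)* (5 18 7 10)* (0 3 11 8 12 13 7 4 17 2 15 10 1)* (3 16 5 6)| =|(0 16 12 13 7 1 5 18 4 17 2 15 10 6 3 11 8)| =17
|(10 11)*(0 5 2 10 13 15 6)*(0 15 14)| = 14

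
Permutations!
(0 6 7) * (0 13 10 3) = (0 6 7 13 10 3) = [6, 1, 2, 0, 4, 5, 7, 13, 8, 9, 3, 11, 12, 10]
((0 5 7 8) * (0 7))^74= ((0 5)(7 8))^74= (8)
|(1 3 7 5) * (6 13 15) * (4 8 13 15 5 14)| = 8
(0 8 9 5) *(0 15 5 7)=(0 8 9 7)(5 15)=[8, 1, 2, 3, 4, 15, 6, 0, 9, 7, 10, 11, 12, 13, 14, 5]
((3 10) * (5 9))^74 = ((3 10)(5 9))^74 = (10)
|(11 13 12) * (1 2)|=|(1 2)(11 13 12)|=6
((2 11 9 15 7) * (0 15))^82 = (0 11 7)(2 15 9)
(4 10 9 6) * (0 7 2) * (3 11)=(0 7 2)(3 11)(4 10 9 6)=[7, 1, 0, 11, 10, 5, 4, 2, 8, 6, 9, 3]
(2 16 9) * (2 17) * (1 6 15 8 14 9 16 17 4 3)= (1 6 15 8 14 9 4 3)(2 17)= [0, 6, 17, 1, 3, 5, 15, 7, 14, 4, 10, 11, 12, 13, 9, 8, 16, 2]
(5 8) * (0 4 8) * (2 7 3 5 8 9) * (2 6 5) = [4, 1, 7, 2, 9, 0, 5, 3, 8, 6] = (0 4 9 6 5)(2 7 3)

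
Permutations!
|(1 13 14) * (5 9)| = |(1 13 14)(5 9)| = 6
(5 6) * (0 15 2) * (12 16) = [15, 1, 0, 3, 4, 6, 5, 7, 8, 9, 10, 11, 16, 13, 14, 2, 12] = (0 15 2)(5 6)(12 16)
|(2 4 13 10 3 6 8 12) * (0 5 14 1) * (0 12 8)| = |(0 5 14 1 12 2 4 13 10 3 6)| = 11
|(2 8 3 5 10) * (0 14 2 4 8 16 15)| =|(0 14 2 16 15)(3 5 10 4 8)| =5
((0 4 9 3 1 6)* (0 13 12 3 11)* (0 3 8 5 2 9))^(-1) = (0 4)(1 3 11 9 2 5 8 12 13 6)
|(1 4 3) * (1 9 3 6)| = 6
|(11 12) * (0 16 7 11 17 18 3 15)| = |(0 16 7 11 12 17 18 3 15)| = 9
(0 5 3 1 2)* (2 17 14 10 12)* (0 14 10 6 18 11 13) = (0 5 3 1 17 10 12 2 14 6 18 11 13) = [5, 17, 14, 1, 4, 3, 18, 7, 8, 9, 12, 13, 2, 0, 6, 15, 16, 10, 11]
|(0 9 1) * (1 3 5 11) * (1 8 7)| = 8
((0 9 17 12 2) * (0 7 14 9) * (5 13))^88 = ((2 7 14 9 17 12)(5 13))^88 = (2 17 14)(7 12 9)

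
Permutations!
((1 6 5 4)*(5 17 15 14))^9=((1 6 17 15 14 5 4))^9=(1 17 14 4 6 15 5)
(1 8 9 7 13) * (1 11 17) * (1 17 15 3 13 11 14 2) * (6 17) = [0, 8, 1, 13, 4, 5, 17, 11, 9, 7, 10, 15, 12, 14, 2, 3, 16, 6] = (1 8 9 7 11 15 3 13 14 2)(6 17)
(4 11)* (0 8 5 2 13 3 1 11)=(0 8 5 2 13 3 1 11 4)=[8, 11, 13, 1, 0, 2, 6, 7, 5, 9, 10, 4, 12, 3]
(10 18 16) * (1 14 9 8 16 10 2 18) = (1 14 9 8 16 2 18 10) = [0, 14, 18, 3, 4, 5, 6, 7, 16, 8, 1, 11, 12, 13, 9, 15, 2, 17, 10]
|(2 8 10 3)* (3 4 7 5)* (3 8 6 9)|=|(2 6 9 3)(4 7 5 8 10)|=20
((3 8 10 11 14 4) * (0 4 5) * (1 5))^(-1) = (0 5 1 14 11 10 8 3 4)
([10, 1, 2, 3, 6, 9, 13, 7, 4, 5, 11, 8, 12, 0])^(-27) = [10, 1, 2, 3, 6, 9, 13, 7, 4, 5, 11, 8, 12, 0]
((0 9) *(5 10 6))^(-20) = (5 10 6) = ((0 9)(5 10 6))^(-20)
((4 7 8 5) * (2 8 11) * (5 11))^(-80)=((2 8 11)(4 7 5))^(-80)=(2 8 11)(4 7 5)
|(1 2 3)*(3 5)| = 4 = |(1 2 5 3)|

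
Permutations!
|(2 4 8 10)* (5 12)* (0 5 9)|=|(0 5 12 9)(2 4 8 10)|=4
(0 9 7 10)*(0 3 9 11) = [11, 1, 2, 9, 4, 5, 6, 10, 8, 7, 3, 0] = (0 11)(3 9 7 10)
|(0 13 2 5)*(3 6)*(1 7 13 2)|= |(0 2 5)(1 7 13)(3 6)|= 6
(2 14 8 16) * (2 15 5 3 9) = (2 14 8 16 15 5 3 9) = [0, 1, 14, 9, 4, 3, 6, 7, 16, 2, 10, 11, 12, 13, 8, 5, 15]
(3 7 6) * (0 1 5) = (0 1 5)(3 7 6) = [1, 5, 2, 7, 4, 0, 3, 6]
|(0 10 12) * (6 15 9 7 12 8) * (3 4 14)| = |(0 10 8 6 15 9 7 12)(3 4 14)| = 24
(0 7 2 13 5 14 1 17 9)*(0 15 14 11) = (0 7 2 13 5 11)(1 17 9 15 14) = [7, 17, 13, 3, 4, 11, 6, 2, 8, 15, 10, 0, 12, 5, 1, 14, 16, 9]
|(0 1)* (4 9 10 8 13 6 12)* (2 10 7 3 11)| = |(0 1)(2 10 8 13 6 12 4 9 7 3 11)| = 22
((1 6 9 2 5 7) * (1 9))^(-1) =(1 6)(2 9 7 5)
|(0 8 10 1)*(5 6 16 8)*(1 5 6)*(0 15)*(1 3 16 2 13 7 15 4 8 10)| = 12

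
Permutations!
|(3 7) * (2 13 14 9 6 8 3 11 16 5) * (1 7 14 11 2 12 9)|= 13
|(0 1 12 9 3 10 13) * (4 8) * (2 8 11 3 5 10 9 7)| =13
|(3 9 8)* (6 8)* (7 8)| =|(3 9 6 7 8)| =5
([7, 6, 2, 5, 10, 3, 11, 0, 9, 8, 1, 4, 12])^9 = [7, 10, 2, 5, 11, 3, 1, 0, 9, 8, 4, 6, 12]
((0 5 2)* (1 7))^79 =((0 5 2)(1 7))^79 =(0 5 2)(1 7)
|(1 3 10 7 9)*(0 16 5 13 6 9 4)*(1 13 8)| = 9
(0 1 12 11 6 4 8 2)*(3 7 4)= (0 1 12 11 6 3 7 4 8 2)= [1, 12, 0, 7, 8, 5, 3, 4, 2, 9, 10, 6, 11]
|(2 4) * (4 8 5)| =|(2 8 5 4)| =4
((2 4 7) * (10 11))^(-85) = (2 7 4)(10 11)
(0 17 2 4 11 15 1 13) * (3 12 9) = (0 17 2 4 11 15 1 13)(3 12 9) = [17, 13, 4, 12, 11, 5, 6, 7, 8, 3, 10, 15, 9, 0, 14, 1, 16, 2]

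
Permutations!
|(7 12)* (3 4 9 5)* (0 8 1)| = |(0 8 1)(3 4 9 5)(7 12)| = 12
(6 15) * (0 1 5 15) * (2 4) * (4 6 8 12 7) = [1, 5, 6, 3, 2, 15, 0, 4, 12, 9, 10, 11, 7, 13, 14, 8] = (0 1 5 15 8 12 7 4 2 6)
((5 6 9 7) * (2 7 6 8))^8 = ((2 7 5 8)(6 9))^8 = (9)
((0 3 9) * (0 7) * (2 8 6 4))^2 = ((0 3 9 7)(2 8 6 4))^2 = (0 9)(2 6)(3 7)(4 8)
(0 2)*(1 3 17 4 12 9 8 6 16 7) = [2, 3, 0, 17, 12, 5, 16, 1, 6, 8, 10, 11, 9, 13, 14, 15, 7, 4] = (0 2)(1 3 17 4 12 9 8 6 16 7)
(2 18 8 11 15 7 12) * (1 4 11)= (1 4 11 15 7 12 2 18 8)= [0, 4, 18, 3, 11, 5, 6, 12, 1, 9, 10, 15, 2, 13, 14, 7, 16, 17, 8]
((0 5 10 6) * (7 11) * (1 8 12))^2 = ((0 5 10 6)(1 8 12)(7 11))^2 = (0 10)(1 12 8)(5 6)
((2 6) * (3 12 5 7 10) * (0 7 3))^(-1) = (0 10 7)(2 6)(3 5 12)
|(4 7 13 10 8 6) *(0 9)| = |(0 9)(4 7 13 10 8 6)| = 6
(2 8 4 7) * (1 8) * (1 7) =[0, 8, 7, 3, 1, 5, 6, 2, 4] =(1 8 4)(2 7)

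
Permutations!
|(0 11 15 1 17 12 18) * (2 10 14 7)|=28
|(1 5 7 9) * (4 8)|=|(1 5 7 9)(4 8)|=4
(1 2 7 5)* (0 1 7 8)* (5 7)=[1, 2, 8, 3, 4, 5, 6, 7, 0]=(0 1 2 8)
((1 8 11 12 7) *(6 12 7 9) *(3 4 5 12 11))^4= (1 5 11 3 9)(4 6 8 12 7)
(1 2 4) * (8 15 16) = (1 2 4)(8 15 16) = [0, 2, 4, 3, 1, 5, 6, 7, 15, 9, 10, 11, 12, 13, 14, 16, 8]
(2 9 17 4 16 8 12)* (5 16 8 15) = (2 9 17 4 8 12)(5 16 15) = [0, 1, 9, 3, 8, 16, 6, 7, 12, 17, 10, 11, 2, 13, 14, 5, 15, 4]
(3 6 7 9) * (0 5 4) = [5, 1, 2, 6, 0, 4, 7, 9, 8, 3] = (0 5 4)(3 6 7 9)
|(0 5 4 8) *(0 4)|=|(0 5)(4 8)|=2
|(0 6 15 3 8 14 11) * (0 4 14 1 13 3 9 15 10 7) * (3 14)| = |(0 6 10 7)(1 13 14 11 4 3 8)(9 15)| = 28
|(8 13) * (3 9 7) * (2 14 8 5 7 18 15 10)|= |(2 14 8 13 5 7 3 9 18 15 10)|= 11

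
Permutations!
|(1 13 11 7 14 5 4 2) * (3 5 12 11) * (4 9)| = |(1 13 3 5 9 4 2)(7 14 12 11)| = 28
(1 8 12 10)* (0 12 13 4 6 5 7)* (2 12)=(0 2 12 10 1 8 13 4 6 5 7)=[2, 8, 12, 3, 6, 7, 5, 0, 13, 9, 1, 11, 10, 4]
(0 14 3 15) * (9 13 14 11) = (0 11 9 13 14 3 15) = [11, 1, 2, 15, 4, 5, 6, 7, 8, 13, 10, 9, 12, 14, 3, 0]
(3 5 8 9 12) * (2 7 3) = (2 7 3 5 8 9 12) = [0, 1, 7, 5, 4, 8, 6, 3, 9, 12, 10, 11, 2]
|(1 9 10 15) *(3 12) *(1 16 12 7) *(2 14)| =8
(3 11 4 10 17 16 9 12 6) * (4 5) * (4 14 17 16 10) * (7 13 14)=(3 11 5 7 13 14 17 10 16 9 12 6)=[0, 1, 2, 11, 4, 7, 3, 13, 8, 12, 16, 5, 6, 14, 17, 15, 9, 10]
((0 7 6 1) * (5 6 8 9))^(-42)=(9)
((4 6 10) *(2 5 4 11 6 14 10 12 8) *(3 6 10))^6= ((2 5 4 14 3 6 12 8)(10 11))^6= (2 12 3 4)(5 8 6 14)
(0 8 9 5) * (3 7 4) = (0 8 9 5)(3 7 4) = [8, 1, 2, 7, 3, 0, 6, 4, 9, 5]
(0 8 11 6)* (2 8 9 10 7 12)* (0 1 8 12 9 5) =(0 5)(1 8 11 6)(2 12)(7 9 10) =[5, 8, 12, 3, 4, 0, 1, 9, 11, 10, 7, 6, 2]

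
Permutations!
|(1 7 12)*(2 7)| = 4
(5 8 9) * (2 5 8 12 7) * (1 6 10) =(1 6 10)(2 5 12 7)(8 9) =[0, 6, 5, 3, 4, 12, 10, 2, 9, 8, 1, 11, 7]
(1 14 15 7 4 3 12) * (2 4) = (1 14 15 7 2 4 3 12) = [0, 14, 4, 12, 3, 5, 6, 2, 8, 9, 10, 11, 1, 13, 15, 7]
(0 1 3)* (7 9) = [1, 3, 2, 0, 4, 5, 6, 9, 8, 7] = (0 1 3)(7 9)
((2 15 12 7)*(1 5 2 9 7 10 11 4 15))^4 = (1 5 2)(4 11 10 12 15)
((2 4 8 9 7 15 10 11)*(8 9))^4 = (2 15 4 10 9 11 7)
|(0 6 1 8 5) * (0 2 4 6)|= 6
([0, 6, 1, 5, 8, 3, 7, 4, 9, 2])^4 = [0, 8, 4, 3, 1, 5, 9, 2, 6, 7]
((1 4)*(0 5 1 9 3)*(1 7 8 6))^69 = (0 4 8)(1 7 3)(5 9 6)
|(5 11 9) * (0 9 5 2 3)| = |(0 9 2 3)(5 11)| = 4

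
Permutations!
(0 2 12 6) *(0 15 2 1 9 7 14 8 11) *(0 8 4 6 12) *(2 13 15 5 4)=[1, 9, 0, 3, 6, 4, 5, 14, 11, 7, 10, 8, 12, 15, 2, 13]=(0 1 9 7 14 2)(4 6 5)(8 11)(13 15)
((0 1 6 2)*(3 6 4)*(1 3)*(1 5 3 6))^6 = ((0 6 2)(1 4 5 3))^6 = (6)(1 5)(3 4)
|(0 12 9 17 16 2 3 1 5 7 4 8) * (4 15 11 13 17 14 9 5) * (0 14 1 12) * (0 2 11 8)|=|(0 2 3 12 5 7 15 8 14 9 1 4)(11 13 17 16)|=12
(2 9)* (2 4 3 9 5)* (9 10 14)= [0, 1, 5, 10, 3, 2, 6, 7, 8, 4, 14, 11, 12, 13, 9]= (2 5)(3 10 14 9 4)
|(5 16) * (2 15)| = |(2 15)(5 16)| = 2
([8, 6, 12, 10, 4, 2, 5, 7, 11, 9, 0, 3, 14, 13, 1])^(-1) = [10, 14, 5, 11, 4, 6, 1, 7, 0, 9, 3, 8, 2, 13, 12]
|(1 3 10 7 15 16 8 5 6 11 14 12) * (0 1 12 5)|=8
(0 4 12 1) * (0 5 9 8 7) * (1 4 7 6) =[7, 5, 2, 3, 12, 9, 1, 0, 6, 8, 10, 11, 4] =(0 7)(1 5 9 8 6)(4 12)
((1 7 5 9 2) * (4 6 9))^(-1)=((1 7 5 4 6 9 2))^(-1)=(1 2 9 6 4 5 7)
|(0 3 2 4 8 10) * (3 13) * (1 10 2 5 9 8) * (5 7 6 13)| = |(0 5 9 8 2 4 1 10)(3 7 6 13)| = 8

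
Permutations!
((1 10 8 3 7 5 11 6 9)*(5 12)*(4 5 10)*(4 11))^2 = (1 6)(3 12 8 7 10)(9 11)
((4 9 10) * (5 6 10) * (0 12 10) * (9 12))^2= (0 5)(4 10 12)(6 9)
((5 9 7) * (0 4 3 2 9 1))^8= ((0 4 3 2 9 7 5 1))^8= (9)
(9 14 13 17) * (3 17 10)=(3 17 9 14 13 10)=[0, 1, 2, 17, 4, 5, 6, 7, 8, 14, 3, 11, 12, 10, 13, 15, 16, 9]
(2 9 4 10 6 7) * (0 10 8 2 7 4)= [10, 1, 9, 3, 8, 5, 4, 7, 2, 0, 6]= (0 10 6 4 8 2 9)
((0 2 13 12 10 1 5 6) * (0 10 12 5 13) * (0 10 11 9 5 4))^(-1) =(0 4 13 1 10 2)(5 9 11 6)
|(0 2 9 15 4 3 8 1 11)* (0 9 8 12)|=|(0 2 8 1 11 9 15 4 3 12)|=10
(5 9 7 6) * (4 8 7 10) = (4 8 7 6 5 9 10) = [0, 1, 2, 3, 8, 9, 5, 6, 7, 10, 4]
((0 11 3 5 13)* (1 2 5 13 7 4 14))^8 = (1 5 4)(2 7 14)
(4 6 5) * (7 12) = (4 6 5)(7 12) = [0, 1, 2, 3, 6, 4, 5, 12, 8, 9, 10, 11, 7]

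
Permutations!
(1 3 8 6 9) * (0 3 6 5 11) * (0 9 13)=(0 3 8 5 11 9 1 6 13)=[3, 6, 2, 8, 4, 11, 13, 7, 5, 1, 10, 9, 12, 0]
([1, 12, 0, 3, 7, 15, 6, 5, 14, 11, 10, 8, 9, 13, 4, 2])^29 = (0 8 15 9 7 1 14 2 11 5 12 4)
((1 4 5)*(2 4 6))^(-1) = ((1 6 2 4 5))^(-1) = (1 5 4 2 6)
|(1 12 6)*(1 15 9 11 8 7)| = |(1 12 6 15 9 11 8 7)| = 8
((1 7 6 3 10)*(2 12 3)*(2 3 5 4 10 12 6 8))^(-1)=((1 7 8 2 6 3 12 5 4 10))^(-1)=(1 10 4 5 12 3 6 2 8 7)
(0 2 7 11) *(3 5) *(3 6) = (0 2 7 11)(3 5 6) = [2, 1, 7, 5, 4, 6, 3, 11, 8, 9, 10, 0]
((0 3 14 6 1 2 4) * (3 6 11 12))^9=((0 6 1 2 4)(3 14 11 12))^9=(0 4 2 1 6)(3 14 11 12)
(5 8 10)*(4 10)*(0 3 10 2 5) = (0 3 10)(2 5 8 4) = [3, 1, 5, 10, 2, 8, 6, 7, 4, 9, 0]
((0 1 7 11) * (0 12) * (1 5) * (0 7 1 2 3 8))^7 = ((0 5 2 3 8)(7 11 12))^7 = (0 2 8 5 3)(7 11 12)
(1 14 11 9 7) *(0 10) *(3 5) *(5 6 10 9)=(0 9 7 1 14 11 5 3 6 10)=[9, 14, 2, 6, 4, 3, 10, 1, 8, 7, 0, 5, 12, 13, 11]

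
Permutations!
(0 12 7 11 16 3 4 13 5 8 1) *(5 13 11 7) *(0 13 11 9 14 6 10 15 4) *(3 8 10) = (0 12 5 10 15 4 9 14 6 3)(1 13 11 16 8) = [12, 13, 2, 0, 9, 10, 3, 7, 1, 14, 15, 16, 5, 11, 6, 4, 8]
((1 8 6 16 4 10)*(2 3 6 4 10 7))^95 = (1 3 8 6 4 16 7 10 2)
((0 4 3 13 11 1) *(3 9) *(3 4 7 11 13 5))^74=(13)(0 11)(1 7)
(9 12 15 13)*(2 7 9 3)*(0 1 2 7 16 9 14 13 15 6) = (0 1 2 16 9 12 6)(3 7 14 13) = [1, 2, 16, 7, 4, 5, 0, 14, 8, 12, 10, 11, 6, 3, 13, 15, 9]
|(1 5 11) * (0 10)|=6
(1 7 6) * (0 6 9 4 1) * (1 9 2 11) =(0 6)(1 7 2 11)(4 9) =[6, 7, 11, 3, 9, 5, 0, 2, 8, 4, 10, 1]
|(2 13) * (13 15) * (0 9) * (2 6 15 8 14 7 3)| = 30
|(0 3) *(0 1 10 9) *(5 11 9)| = 7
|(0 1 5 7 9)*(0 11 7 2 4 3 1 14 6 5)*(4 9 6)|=|(0 14 4 3 1)(2 9 11 7 6 5)|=30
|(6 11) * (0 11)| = 3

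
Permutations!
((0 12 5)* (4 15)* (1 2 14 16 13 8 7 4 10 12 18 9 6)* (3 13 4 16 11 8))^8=((0 18 9 6 1 2 14 11 8 7 16 4 15 10 12 5)(3 13))^8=(0 8)(1 15)(2 10)(4 6)(5 11)(7 18)(9 16)(12 14)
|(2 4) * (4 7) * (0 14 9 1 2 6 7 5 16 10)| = 24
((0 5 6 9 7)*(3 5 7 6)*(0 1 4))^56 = (9)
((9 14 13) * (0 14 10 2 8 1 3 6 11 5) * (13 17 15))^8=((0 14 17 15 13 9 10 2 8 1 3 6 11 5))^8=(0 8 17 3 13 11 10)(1 15 6 9 5 2 14)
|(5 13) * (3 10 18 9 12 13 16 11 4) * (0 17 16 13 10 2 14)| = 8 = |(0 17 16 11 4 3 2 14)(5 13)(9 12 10 18)|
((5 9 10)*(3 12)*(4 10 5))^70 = (12)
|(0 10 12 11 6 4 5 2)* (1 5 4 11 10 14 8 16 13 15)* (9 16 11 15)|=18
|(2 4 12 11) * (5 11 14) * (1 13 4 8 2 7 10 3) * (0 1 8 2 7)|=8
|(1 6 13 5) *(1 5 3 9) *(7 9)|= |(1 6 13 3 7 9)|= 6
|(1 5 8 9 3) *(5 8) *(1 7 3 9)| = |(9)(1 8)(3 7)| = 2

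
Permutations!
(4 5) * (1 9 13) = (1 9 13)(4 5) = [0, 9, 2, 3, 5, 4, 6, 7, 8, 13, 10, 11, 12, 1]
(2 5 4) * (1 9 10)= (1 9 10)(2 5 4)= [0, 9, 5, 3, 2, 4, 6, 7, 8, 10, 1]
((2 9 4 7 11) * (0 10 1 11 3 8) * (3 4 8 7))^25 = (0 2 10 9 1 8 11)(3 7 4) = ((0 10 1 11 2 9 8)(3 7 4))^25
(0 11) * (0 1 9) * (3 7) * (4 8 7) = (0 11 1 9)(3 4 8 7) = [11, 9, 2, 4, 8, 5, 6, 3, 7, 0, 10, 1]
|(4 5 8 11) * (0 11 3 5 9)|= |(0 11 4 9)(3 5 8)|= 12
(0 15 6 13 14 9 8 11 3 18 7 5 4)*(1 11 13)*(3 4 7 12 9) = (0 15 6 1 11 4)(3 18 12 9 8 13 14)(5 7) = [15, 11, 2, 18, 0, 7, 1, 5, 13, 8, 10, 4, 9, 14, 3, 6, 16, 17, 12]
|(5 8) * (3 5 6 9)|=5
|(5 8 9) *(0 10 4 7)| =12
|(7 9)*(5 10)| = |(5 10)(7 9)| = 2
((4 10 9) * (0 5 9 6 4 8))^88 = ((0 5 9 8)(4 10 6))^88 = (4 10 6)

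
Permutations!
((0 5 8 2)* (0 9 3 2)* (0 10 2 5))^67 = (2 9 3 5 8 10)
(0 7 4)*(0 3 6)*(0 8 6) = (0 7 4 3)(6 8) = [7, 1, 2, 0, 3, 5, 8, 4, 6]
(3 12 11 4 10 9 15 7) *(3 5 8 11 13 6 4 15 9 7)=(3 12 13 6 4 10 7 5 8 11 15)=[0, 1, 2, 12, 10, 8, 4, 5, 11, 9, 7, 15, 13, 6, 14, 3]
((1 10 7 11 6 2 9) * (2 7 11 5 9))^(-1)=(1 9 5 7 6 11 10)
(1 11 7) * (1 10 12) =(1 11 7 10 12) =[0, 11, 2, 3, 4, 5, 6, 10, 8, 9, 12, 7, 1]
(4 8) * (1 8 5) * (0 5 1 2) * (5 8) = [8, 5, 0, 3, 1, 2, 6, 7, 4] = (0 8 4 1 5 2)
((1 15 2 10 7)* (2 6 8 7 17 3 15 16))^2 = ((1 16 2 10 17 3 15 6 8 7))^2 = (1 2 17 15 8)(3 6 7 16 10)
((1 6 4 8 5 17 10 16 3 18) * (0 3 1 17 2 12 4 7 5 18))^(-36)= ((0 3)(1 6 7 5 2 12 4 8 18 17 10 16))^(-36)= (18)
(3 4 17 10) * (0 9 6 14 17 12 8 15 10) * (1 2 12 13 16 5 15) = (0 9 6 14 17)(1 2 12 8)(3 4 13 16 5 15 10) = [9, 2, 12, 4, 13, 15, 14, 7, 1, 6, 3, 11, 8, 16, 17, 10, 5, 0]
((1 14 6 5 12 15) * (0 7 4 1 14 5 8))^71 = ((0 7 4 1 5 12 15 14 6 8))^71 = (0 7 4 1 5 12 15 14 6 8)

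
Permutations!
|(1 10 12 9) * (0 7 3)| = 12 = |(0 7 3)(1 10 12 9)|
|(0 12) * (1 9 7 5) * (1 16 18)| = |(0 12)(1 9 7 5 16 18)| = 6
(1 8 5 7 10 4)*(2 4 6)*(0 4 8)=[4, 0, 8, 3, 1, 7, 2, 10, 5, 9, 6]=(0 4 1)(2 8 5 7 10 6)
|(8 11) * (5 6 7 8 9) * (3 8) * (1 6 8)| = 4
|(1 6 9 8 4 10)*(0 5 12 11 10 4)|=9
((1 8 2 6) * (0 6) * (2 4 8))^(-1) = (0 2 1 6)(4 8)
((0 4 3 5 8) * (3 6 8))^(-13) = ((0 4 6 8)(3 5))^(-13) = (0 8 6 4)(3 5)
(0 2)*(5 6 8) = [2, 1, 0, 3, 4, 6, 8, 7, 5] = (0 2)(5 6 8)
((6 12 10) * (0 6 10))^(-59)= (0 6 12)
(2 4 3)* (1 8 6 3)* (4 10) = (1 8 6 3 2 10 4) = [0, 8, 10, 2, 1, 5, 3, 7, 6, 9, 4]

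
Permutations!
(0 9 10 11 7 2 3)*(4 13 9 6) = [6, 1, 3, 0, 13, 5, 4, 2, 8, 10, 11, 7, 12, 9] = (0 6 4 13 9 10 11 7 2 3)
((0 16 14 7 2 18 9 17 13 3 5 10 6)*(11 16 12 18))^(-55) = ((0 12 18 9 17 13 3 5 10 6)(2 11 16 14 7))^(-55) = (0 13)(3 12)(5 18)(6 17)(9 10)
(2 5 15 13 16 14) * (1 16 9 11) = (1 16 14 2 5 15 13 9 11) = [0, 16, 5, 3, 4, 15, 6, 7, 8, 11, 10, 1, 12, 9, 2, 13, 14]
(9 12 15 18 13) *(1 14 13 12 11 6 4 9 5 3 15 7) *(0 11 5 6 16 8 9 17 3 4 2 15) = (0 11 16 8 9 5 4 17 3)(1 14 13 6 2 15 18 12 7) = [11, 14, 15, 0, 17, 4, 2, 1, 9, 5, 10, 16, 7, 6, 13, 18, 8, 3, 12]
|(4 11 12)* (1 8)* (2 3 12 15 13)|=14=|(1 8)(2 3 12 4 11 15 13)|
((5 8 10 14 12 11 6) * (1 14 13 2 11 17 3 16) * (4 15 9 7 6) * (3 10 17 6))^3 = ((1 14 12 6 5 8 17 10 13 2 11 4 15 9 7 3 16))^3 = (1 6 17 2 15 3 14 5 10 11 9 16 12 8 13 4 7)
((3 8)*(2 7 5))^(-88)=(8)(2 5 7)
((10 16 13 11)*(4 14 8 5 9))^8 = ((4 14 8 5 9)(10 16 13 11))^8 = (16)(4 5 14 9 8)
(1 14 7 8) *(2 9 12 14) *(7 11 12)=(1 2 9 7 8)(11 12 14)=[0, 2, 9, 3, 4, 5, 6, 8, 1, 7, 10, 12, 14, 13, 11]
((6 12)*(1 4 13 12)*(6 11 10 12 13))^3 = (13)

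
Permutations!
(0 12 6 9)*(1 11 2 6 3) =[12, 11, 6, 1, 4, 5, 9, 7, 8, 0, 10, 2, 3] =(0 12 3 1 11 2 6 9)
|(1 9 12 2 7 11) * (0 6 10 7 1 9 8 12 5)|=|(0 6 10 7 11 9 5)(1 8 12 2)|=28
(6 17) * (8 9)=(6 17)(8 9)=[0, 1, 2, 3, 4, 5, 17, 7, 9, 8, 10, 11, 12, 13, 14, 15, 16, 6]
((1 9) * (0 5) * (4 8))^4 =(9)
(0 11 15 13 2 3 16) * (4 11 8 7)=(0 8 7 4 11 15 13 2 3 16)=[8, 1, 3, 16, 11, 5, 6, 4, 7, 9, 10, 15, 12, 2, 14, 13, 0]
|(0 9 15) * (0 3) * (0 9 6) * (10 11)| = |(0 6)(3 9 15)(10 11)| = 6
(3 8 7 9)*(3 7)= (3 8)(7 9)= [0, 1, 2, 8, 4, 5, 6, 9, 3, 7]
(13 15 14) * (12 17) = (12 17)(13 15 14) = [0, 1, 2, 3, 4, 5, 6, 7, 8, 9, 10, 11, 17, 15, 13, 14, 16, 12]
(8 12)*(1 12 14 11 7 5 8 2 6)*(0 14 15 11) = (0 14)(1 12 2 6)(5 8 15 11 7) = [14, 12, 6, 3, 4, 8, 1, 5, 15, 9, 10, 7, 2, 13, 0, 11]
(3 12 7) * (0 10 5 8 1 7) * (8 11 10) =(0 8 1 7 3 12)(5 11 10) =[8, 7, 2, 12, 4, 11, 6, 3, 1, 9, 5, 10, 0]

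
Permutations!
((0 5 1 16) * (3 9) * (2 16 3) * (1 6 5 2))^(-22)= (0 16 2)(1 9 3)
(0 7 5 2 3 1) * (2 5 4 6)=(0 7 4 6 2 3 1)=[7, 0, 3, 1, 6, 5, 2, 4]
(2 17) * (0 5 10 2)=[5, 1, 17, 3, 4, 10, 6, 7, 8, 9, 2, 11, 12, 13, 14, 15, 16, 0]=(0 5 10 2 17)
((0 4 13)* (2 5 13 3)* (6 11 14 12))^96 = ((0 4 3 2 5 13)(6 11 14 12))^96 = (14)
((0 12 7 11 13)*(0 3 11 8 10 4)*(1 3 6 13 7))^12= (13)(0 3 8)(1 7 4)(10 12 11)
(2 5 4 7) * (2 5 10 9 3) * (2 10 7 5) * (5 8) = (2 7)(3 10 9)(4 8 5) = [0, 1, 7, 10, 8, 4, 6, 2, 5, 3, 9]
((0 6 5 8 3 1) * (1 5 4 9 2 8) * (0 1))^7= (0 5 3 8 2 9 4 6)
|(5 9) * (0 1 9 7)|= 5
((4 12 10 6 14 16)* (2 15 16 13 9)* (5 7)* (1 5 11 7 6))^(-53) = (1 15 6 4 13 10 2 5 16 14 12 9)(7 11)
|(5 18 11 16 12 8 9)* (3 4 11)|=|(3 4 11 16 12 8 9 5 18)|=9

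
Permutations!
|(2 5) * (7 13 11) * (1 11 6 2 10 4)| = |(1 11 7 13 6 2 5 10 4)| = 9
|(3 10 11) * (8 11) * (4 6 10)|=|(3 4 6 10 8 11)|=6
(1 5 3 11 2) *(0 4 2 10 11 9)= (0 4 2 1 5 3 9)(10 11)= [4, 5, 1, 9, 2, 3, 6, 7, 8, 0, 11, 10]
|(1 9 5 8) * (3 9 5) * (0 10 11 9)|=15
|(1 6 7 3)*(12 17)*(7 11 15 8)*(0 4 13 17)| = 35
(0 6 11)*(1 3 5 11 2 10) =[6, 3, 10, 5, 4, 11, 2, 7, 8, 9, 1, 0] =(0 6 2 10 1 3 5 11)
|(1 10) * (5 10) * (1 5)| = |(5 10)| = 2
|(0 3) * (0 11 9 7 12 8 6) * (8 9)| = |(0 3 11 8 6)(7 12 9)| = 15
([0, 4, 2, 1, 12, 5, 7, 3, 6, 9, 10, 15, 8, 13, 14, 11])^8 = [0, 4, 2, 1, 12, 5, 7, 3, 6, 9, 10, 11, 8, 13, 14, 15]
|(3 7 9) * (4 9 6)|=5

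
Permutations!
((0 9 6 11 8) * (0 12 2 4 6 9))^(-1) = (2 12 8 11 6 4)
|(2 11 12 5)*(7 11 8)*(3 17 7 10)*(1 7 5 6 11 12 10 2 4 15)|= 22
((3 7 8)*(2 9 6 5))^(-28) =(9)(3 8 7)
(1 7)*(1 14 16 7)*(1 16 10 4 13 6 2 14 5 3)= (1 16 7 5 3)(2 14 10 4 13 6)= [0, 16, 14, 1, 13, 3, 2, 5, 8, 9, 4, 11, 12, 6, 10, 15, 7]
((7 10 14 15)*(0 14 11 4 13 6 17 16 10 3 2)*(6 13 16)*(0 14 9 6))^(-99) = (0 9 6 17)(2 14 15 7 3)(4 16 10 11)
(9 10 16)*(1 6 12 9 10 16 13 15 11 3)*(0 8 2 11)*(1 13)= [8, 6, 11, 13, 4, 5, 12, 7, 2, 16, 1, 3, 9, 15, 14, 0, 10]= (0 8 2 11 3 13 15)(1 6 12 9 16 10)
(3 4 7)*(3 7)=(7)(3 4)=[0, 1, 2, 4, 3, 5, 6, 7]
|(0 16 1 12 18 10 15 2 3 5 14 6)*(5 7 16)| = 36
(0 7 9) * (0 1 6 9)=(0 7)(1 6 9)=[7, 6, 2, 3, 4, 5, 9, 0, 8, 1]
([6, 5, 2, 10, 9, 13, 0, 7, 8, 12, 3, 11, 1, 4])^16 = (1 9 13)(4 5 12)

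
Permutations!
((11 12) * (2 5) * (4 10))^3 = ((2 5)(4 10)(11 12))^3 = (2 5)(4 10)(11 12)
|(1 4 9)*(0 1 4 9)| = |(0 1 9 4)| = 4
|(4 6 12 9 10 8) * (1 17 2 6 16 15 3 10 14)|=|(1 17 2 6 12 9 14)(3 10 8 4 16 15)|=42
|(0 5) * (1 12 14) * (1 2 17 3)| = 6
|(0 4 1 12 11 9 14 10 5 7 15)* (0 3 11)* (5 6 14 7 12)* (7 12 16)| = |(0 4 1 5 16 7 15 3 11 9 12)(6 14 10)| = 33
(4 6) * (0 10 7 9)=(0 10 7 9)(4 6)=[10, 1, 2, 3, 6, 5, 4, 9, 8, 0, 7]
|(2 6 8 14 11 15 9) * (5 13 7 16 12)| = 35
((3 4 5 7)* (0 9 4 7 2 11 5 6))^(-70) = ((0 9 4 6)(2 11 5)(3 7))^(-70) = (0 4)(2 5 11)(6 9)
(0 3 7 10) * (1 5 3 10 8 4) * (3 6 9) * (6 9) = (0 10)(1 5 9 3 7 8 4) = [10, 5, 2, 7, 1, 9, 6, 8, 4, 3, 0]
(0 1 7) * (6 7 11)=(0 1 11 6 7)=[1, 11, 2, 3, 4, 5, 7, 0, 8, 9, 10, 6]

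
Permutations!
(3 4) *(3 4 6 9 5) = (3 6 9 5) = [0, 1, 2, 6, 4, 3, 9, 7, 8, 5]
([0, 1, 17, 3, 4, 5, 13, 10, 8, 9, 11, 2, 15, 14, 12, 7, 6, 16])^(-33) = [0, 1, 2, 3, 4, 5, 6, 7, 8, 9, 10, 11, 12, 13, 14, 15, 16, 17]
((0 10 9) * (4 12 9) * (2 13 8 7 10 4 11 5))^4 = (2 10 13 11 8 5 7)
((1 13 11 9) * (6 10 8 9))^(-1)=(1 9 8 10 6 11 13)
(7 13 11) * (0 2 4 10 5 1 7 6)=(0 2 4 10 5 1 7 13 11 6)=[2, 7, 4, 3, 10, 1, 0, 13, 8, 9, 5, 6, 12, 11]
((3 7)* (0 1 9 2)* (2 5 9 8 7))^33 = ((0 1 8 7 3 2)(5 9))^33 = (0 7)(1 3)(2 8)(5 9)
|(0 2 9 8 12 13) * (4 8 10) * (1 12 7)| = 10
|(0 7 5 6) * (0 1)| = |(0 7 5 6 1)| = 5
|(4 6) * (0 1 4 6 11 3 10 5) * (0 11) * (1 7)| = 4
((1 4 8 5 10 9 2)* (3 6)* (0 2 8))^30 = (0 1)(2 4)(5 9)(8 10)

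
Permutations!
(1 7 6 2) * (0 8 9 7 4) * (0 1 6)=(0 8 9 7)(1 4)(2 6)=[8, 4, 6, 3, 1, 5, 2, 0, 9, 7]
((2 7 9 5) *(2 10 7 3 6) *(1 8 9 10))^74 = (10)(1 9)(2 6 3)(5 8)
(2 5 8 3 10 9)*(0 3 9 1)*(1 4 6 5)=(0 3 10 4 6 5 8 9 2 1)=[3, 0, 1, 10, 6, 8, 5, 7, 9, 2, 4]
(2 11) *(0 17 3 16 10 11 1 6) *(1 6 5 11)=[17, 5, 6, 16, 4, 11, 0, 7, 8, 9, 1, 2, 12, 13, 14, 15, 10, 3]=(0 17 3 16 10 1 5 11 2 6)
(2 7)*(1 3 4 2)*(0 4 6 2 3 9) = (0 4 3 6 2 7 1 9) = [4, 9, 7, 6, 3, 5, 2, 1, 8, 0]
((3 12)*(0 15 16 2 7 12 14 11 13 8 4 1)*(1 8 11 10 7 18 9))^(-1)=(0 1 9 18 2 16 15)(3 12 7 10 14)(4 8)(11 13)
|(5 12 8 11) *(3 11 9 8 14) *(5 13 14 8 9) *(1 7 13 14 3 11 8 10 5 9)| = 6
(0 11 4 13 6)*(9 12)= (0 11 4 13 6)(9 12)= [11, 1, 2, 3, 13, 5, 0, 7, 8, 12, 10, 4, 9, 6]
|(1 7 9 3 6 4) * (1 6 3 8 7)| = 6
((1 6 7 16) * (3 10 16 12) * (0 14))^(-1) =(0 14)(1 16 10 3 12 7 6)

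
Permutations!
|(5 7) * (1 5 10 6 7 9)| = 3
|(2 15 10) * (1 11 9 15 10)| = 4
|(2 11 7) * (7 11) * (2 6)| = |(11)(2 7 6)| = 3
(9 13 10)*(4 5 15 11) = (4 5 15 11)(9 13 10) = [0, 1, 2, 3, 5, 15, 6, 7, 8, 13, 9, 4, 12, 10, 14, 11]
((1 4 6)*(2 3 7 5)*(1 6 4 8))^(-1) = ((1 8)(2 3 7 5))^(-1) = (1 8)(2 5 7 3)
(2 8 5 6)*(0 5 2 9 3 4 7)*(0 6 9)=(0 5 9 3 4 7 6)(2 8)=[5, 1, 8, 4, 7, 9, 0, 6, 2, 3]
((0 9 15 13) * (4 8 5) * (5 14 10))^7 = (0 13 15 9)(4 14 5 8 10)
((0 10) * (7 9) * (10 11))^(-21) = ((0 11 10)(7 9))^(-21) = (11)(7 9)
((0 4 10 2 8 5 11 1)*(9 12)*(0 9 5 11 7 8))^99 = (0 2 10 4)(1 9 12 5 7 8 11)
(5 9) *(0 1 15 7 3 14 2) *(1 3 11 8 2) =[3, 15, 0, 14, 4, 9, 6, 11, 2, 5, 10, 8, 12, 13, 1, 7] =(0 3 14 1 15 7 11 8 2)(5 9)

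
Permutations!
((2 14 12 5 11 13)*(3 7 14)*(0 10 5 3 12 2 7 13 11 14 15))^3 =(0 14 3 15 5 12 7 10 2 13) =((0 10 5 14 2 12 3 13 7 15))^3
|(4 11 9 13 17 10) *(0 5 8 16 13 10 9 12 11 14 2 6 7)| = |(0 5 8 16 13 17 9 10 4 14 2 6 7)(11 12)| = 26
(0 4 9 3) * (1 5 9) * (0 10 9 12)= (0 4 1 5 12)(3 10 9)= [4, 5, 2, 10, 1, 12, 6, 7, 8, 3, 9, 11, 0]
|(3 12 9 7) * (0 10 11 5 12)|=|(0 10 11 5 12 9 7 3)|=8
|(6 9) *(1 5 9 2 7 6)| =3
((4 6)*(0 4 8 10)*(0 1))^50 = (0 6 10)(1 4 8)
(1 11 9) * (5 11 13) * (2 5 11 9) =(1 13 11 2 5 9) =[0, 13, 5, 3, 4, 9, 6, 7, 8, 1, 10, 2, 12, 11]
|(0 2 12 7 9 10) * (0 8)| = 7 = |(0 2 12 7 9 10 8)|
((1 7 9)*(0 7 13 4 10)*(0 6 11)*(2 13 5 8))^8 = (0 4 5)(1 11 13)(2 9 6)(7 10 8) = ((0 7 9 1 5 8 2 13 4 10 6 11))^8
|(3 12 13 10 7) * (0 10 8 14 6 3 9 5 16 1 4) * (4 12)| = |(0 10 7 9 5 16 1 12 13 8 14 6 3 4)| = 14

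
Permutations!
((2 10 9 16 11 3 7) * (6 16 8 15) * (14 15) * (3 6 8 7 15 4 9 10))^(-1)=((2 3 15 8 14 4 9 7)(6 16 11))^(-1)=(2 7 9 4 14 8 15 3)(6 11 16)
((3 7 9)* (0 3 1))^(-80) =(9)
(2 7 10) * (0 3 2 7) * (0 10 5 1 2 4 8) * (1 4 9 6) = (0 3 9 6 1 2 10 7 5 4 8) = [3, 2, 10, 9, 8, 4, 1, 5, 0, 6, 7]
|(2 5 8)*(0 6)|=6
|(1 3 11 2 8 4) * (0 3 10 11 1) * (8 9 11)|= |(0 3 1 10 8 4)(2 9 11)|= 6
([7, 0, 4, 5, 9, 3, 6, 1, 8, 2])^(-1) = (0 1 7)(2 9 4)(3 5)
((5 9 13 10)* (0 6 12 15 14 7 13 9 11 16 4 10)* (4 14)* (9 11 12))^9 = (0 6 9 11 16 14 7 13)(4 15 12 5 10)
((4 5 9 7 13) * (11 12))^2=(4 9 13 5 7)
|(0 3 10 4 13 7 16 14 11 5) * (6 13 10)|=18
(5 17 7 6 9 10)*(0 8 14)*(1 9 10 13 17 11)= (0 8 14)(1 9 13 17 7 6 10 5 11)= [8, 9, 2, 3, 4, 11, 10, 6, 14, 13, 5, 1, 12, 17, 0, 15, 16, 7]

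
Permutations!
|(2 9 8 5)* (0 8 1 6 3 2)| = 15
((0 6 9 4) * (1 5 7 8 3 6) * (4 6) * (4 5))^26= (9)(0 4 1)(3 7)(5 8)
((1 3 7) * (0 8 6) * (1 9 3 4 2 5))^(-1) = ((0 8 6)(1 4 2 5)(3 7 9))^(-1) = (0 6 8)(1 5 2 4)(3 9 7)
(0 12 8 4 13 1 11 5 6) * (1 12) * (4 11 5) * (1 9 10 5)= [9, 1, 2, 3, 13, 6, 0, 7, 11, 10, 5, 4, 8, 12]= (0 9 10 5 6)(4 13 12 8 11)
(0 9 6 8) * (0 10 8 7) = [9, 1, 2, 3, 4, 5, 7, 0, 10, 6, 8] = (0 9 6 7)(8 10)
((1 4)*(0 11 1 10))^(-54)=(0 11 1 4 10)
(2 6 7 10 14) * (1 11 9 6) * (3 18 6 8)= [0, 11, 1, 18, 4, 5, 7, 10, 3, 8, 14, 9, 12, 13, 2, 15, 16, 17, 6]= (1 11 9 8 3 18 6 7 10 14 2)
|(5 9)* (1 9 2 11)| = 5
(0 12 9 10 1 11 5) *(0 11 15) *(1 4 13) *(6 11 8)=(0 12 9 10 4 13 1 15)(5 8 6 11)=[12, 15, 2, 3, 13, 8, 11, 7, 6, 10, 4, 5, 9, 1, 14, 0]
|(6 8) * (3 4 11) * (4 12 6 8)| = |(3 12 6 4 11)| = 5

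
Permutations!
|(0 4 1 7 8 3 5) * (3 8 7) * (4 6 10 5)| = |(0 6 10 5)(1 3 4)| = 12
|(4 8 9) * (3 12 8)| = 5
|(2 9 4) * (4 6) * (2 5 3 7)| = |(2 9 6 4 5 3 7)| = 7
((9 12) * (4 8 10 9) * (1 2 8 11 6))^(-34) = (1 8 9 4 6 2 10 12 11)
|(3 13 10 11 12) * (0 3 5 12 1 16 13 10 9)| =8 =|(0 3 10 11 1 16 13 9)(5 12)|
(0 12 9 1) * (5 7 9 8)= [12, 0, 2, 3, 4, 7, 6, 9, 5, 1, 10, 11, 8]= (0 12 8 5 7 9 1)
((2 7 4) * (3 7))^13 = ((2 3 7 4))^13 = (2 3 7 4)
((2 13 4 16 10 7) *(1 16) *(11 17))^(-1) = ((1 16 10 7 2 13 4)(11 17))^(-1) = (1 4 13 2 7 10 16)(11 17)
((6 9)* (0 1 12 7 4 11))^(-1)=((0 1 12 7 4 11)(6 9))^(-1)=(0 11 4 7 12 1)(6 9)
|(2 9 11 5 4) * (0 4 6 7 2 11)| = 8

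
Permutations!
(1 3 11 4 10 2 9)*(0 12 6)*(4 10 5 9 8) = (0 12 6)(1 3 11 10 2 8 4 5 9) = [12, 3, 8, 11, 5, 9, 0, 7, 4, 1, 2, 10, 6]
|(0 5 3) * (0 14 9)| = 5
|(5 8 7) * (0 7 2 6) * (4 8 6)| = 12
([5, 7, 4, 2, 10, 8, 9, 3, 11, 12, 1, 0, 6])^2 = (0 8)(1 3 4)(2 10 7)(5 11)(6 12 9)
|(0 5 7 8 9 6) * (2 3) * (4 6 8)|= |(0 5 7 4 6)(2 3)(8 9)|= 10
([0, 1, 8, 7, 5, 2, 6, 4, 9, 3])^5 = (2 4 3 8 5 7 9)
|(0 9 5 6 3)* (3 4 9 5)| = 6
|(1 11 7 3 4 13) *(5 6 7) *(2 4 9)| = 10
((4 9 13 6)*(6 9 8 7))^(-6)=(13)(4 7)(6 8)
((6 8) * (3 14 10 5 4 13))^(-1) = (3 13 4 5 10 14)(6 8) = ((3 14 10 5 4 13)(6 8))^(-1)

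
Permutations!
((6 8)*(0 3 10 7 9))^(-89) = ((0 3 10 7 9)(6 8))^(-89) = (0 3 10 7 9)(6 8)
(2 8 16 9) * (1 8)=(1 8 16 9 2)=[0, 8, 1, 3, 4, 5, 6, 7, 16, 2, 10, 11, 12, 13, 14, 15, 9]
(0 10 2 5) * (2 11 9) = (0 10 11 9 2 5) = [10, 1, 5, 3, 4, 0, 6, 7, 8, 2, 11, 9]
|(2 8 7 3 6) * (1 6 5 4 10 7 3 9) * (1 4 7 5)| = 5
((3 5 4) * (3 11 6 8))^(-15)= (3 11)(4 8)(5 6)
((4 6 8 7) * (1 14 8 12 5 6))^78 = (1 7 14 4 8) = ((1 14 8 7 4)(5 6 12))^78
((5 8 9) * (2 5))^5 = ((2 5 8 9))^5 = (2 5 8 9)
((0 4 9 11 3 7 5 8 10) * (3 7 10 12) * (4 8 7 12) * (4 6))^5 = (0 11 8 12 6 3 4 10 9)(5 7)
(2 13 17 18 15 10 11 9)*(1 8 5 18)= [0, 8, 13, 3, 4, 18, 6, 7, 5, 2, 11, 9, 12, 17, 14, 10, 16, 1, 15]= (1 8 5 18 15 10 11 9 2 13 17)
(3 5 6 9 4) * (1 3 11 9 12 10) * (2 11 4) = (1 3 5 6 12 10)(2 11 9) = [0, 3, 11, 5, 4, 6, 12, 7, 8, 2, 1, 9, 10]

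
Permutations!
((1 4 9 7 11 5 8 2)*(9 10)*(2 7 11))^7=((1 4 10 9 11 5 8 7 2))^7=(1 7 5 9 4 2 8 11 10)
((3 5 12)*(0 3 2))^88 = (0 12 3 2 5)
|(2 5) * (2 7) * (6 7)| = 4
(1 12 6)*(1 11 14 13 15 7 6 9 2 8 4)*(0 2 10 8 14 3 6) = (0 2 14 13 15 7)(1 12 9 10 8 4)(3 6 11) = [2, 12, 14, 6, 1, 5, 11, 0, 4, 10, 8, 3, 9, 15, 13, 7]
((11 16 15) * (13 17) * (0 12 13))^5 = ((0 12 13 17)(11 16 15))^5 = (0 12 13 17)(11 15 16)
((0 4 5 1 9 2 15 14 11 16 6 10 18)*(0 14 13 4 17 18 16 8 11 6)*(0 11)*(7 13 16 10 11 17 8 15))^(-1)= (0 8)(1 5 4 13 7 2 9)(6 14 18 17 16 15 11)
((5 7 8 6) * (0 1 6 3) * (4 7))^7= (0 3 8 7 4 5 6 1)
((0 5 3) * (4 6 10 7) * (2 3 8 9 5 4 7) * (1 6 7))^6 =((0 4 7 1 6 10 2 3)(5 8 9))^6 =(0 2 6 7)(1 4 3 10)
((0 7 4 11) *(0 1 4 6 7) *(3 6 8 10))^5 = (1 11 4)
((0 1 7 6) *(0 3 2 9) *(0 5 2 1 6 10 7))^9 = ((0 6 3 1)(2 9 5)(7 10))^9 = (0 6 3 1)(7 10)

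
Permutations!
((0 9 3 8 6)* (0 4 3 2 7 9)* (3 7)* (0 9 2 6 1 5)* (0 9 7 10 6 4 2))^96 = ((0 7)(1 5 9 4 10 6 2 3 8))^96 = (1 2 4)(3 10 5)(6 9 8)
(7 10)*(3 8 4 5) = (3 8 4 5)(7 10) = [0, 1, 2, 8, 5, 3, 6, 10, 4, 9, 7]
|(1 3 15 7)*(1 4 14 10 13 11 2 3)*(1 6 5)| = |(1 6 5)(2 3 15 7 4 14 10 13 11)| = 9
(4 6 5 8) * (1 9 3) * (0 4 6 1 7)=(0 4 1 9 3 7)(5 8 6)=[4, 9, 2, 7, 1, 8, 5, 0, 6, 3]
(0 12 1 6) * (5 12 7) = (0 7 5 12 1 6) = [7, 6, 2, 3, 4, 12, 0, 5, 8, 9, 10, 11, 1]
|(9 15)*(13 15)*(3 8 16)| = 3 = |(3 8 16)(9 13 15)|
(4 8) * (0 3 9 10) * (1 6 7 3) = (0 1 6 7 3 9 10)(4 8) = [1, 6, 2, 9, 8, 5, 7, 3, 4, 10, 0]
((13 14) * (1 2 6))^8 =((1 2 6)(13 14))^8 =(14)(1 6 2)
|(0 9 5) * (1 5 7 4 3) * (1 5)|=|(0 9 7 4 3 5)|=6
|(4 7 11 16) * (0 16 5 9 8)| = 8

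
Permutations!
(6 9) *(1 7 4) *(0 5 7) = [5, 0, 2, 3, 1, 7, 9, 4, 8, 6] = (0 5 7 4 1)(6 9)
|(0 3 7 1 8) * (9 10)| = |(0 3 7 1 8)(9 10)| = 10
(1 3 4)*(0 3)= (0 3 4 1)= [3, 0, 2, 4, 1]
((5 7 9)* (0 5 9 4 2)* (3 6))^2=(9)(0 7 2 5 4)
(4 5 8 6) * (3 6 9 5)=[0, 1, 2, 6, 3, 8, 4, 7, 9, 5]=(3 6 4)(5 8 9)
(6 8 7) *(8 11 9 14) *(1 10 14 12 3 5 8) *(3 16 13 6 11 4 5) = (1 10 14)(4 5 8 7 11 9 12 16 13 6) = [0, 10, 2, 3, 5, 8, 4, 11, 7, 12, 14, 9, 16, 6, 1, 15, 13]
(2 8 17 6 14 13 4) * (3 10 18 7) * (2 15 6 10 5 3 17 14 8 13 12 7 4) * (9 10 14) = (2 13)(3 5)(4 15 6 8 9 10 18)(7 17 14 12) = [0, 1, 13, 5, 15, 3, 8, 17, 9, 10, 18, 11, 7, 2, 12, 6, 16, 14, 4]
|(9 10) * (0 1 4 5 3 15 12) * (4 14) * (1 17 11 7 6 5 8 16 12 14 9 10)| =|(0 17 11 7 6 5 3 15 14 4 8 16 12)(1 9)| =26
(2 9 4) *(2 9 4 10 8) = (2 4 9 10 8) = [0, 1, 4, 3, 9, 5, 6, 7, 2, 10, 8]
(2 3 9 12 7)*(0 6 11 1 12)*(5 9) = (0 6 11 1 12 7 2 3 5 9) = [6, 12, 3, 5, 4, 9, 11, 2, 8, 0, 10, 1, 7]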